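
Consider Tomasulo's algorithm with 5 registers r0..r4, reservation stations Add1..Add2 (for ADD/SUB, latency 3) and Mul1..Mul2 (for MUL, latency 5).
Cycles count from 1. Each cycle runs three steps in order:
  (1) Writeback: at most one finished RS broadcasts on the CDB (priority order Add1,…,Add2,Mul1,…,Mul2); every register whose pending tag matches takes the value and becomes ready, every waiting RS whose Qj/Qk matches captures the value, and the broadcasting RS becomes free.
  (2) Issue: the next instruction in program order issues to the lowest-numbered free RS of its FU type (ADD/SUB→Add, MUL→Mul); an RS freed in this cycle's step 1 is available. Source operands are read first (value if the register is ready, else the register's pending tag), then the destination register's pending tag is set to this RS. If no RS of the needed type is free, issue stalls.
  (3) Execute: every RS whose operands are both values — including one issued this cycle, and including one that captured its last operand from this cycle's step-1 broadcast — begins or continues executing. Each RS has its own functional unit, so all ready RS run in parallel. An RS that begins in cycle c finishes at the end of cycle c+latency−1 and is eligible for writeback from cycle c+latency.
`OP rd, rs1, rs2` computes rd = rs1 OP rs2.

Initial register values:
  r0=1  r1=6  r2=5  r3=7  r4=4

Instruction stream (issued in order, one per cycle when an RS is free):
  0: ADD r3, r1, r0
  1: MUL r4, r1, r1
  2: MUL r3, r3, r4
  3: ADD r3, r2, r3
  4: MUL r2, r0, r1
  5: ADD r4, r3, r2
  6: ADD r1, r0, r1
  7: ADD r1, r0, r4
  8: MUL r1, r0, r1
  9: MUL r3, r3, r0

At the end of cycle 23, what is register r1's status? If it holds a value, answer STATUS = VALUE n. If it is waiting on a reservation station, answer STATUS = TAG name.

cycle 1: issue ADD r3<-Add1 // r0:1,r1:6,r2:5,r3:Add1,r4:4
cycle 2: issue MUL r4<-Mul1 // r0:1,r1:6,r2:5,r3:Add1,r4:Mul1
cycle 3: issue MUL r3<-Mul2 // r0:1,r1:6,r2:5,r3:Mul2,r4:Mul1
cycle 4: CDB Add1=7; issue ADD r3<-Add1 // r0:1,r1:6,r2:5,r3:Add1,r4:Mul1
cycle 5: stall // r0:1,r1:6,r2:5,r3:Add1,r4:Mul1
cycle 6: stall // r0:1,r1:6,r2:5,r3:Add1,r4:Mul1
cycle 7: CDB Mul1=36; issue MUL r2<-Mul1 // r0:1,r1:6,r2:Mul1,r3:Add1,r4:36
cycle 8: issue ADD r4<-Add2 // r0:1,r1:6,r2:Mul1,r3:Add1,r4:Add2
cycle 9: stall // r0:1,r1:6,r2:Mul1,r3:Add1,r4:Add2
cycle 10: stall // r0:1,r1:6,r2:Mul1,r3:Add1,r4:Add2
cycle 11: stall // r0:1,r1:6,r2:Mul1,r3:Add1,r4:Add2
cycle 12: CDB Mul1=6; stall // r0:1,r1:6,r2:6,r3:Add1,r4:Add2
cycle 13: CDB Mul2=252; stall // r0:1,r1:6,r2:6,r3:Add1,r4:Add2
cycle 14: stall // r0:1,r1:6,r2:6,r3:Add1,r4:Add2
cycle 15: stall // r0:1,r1:6,r2:6,r3:Add1,r4:Add2
cycle 16: CDB Add1=257; issue ADD r1<-Add1 // r0:1,r1:Add1,r2:6,r3:257,r4:Add2
cycle 17: stall // r0:1,r1:Add1,r2:6,r3:257,r4:Add2
cycle 18: stall // r0:1,r1:Add1,r2:6,r3:257,r4:Add2
cycle 19: CDB Add1=7; issue ADD r1<-Add1 // r0:1,r1:Add1,r2:6,r3:257,r4:Add2
cycle 20: CDB Add2=263; issue MUL r1<-Mul1 // r0:1,r1:Mul1,r2:6,r3:257,r4:263
cycle 21: issue MUL r3<-Mul2 // r0:1,r1:Mul1,r2:6,r3:Mul2,r4:263
cycle 22: - // r0:1,r1:Mul1,r2:6,r3:Mul2,r4:263
cycle 23: CDB Add1=264 // r0:1,r1:Mul1,r2:6,r3:Mul2,r4:263

STATUS = TAG Mul1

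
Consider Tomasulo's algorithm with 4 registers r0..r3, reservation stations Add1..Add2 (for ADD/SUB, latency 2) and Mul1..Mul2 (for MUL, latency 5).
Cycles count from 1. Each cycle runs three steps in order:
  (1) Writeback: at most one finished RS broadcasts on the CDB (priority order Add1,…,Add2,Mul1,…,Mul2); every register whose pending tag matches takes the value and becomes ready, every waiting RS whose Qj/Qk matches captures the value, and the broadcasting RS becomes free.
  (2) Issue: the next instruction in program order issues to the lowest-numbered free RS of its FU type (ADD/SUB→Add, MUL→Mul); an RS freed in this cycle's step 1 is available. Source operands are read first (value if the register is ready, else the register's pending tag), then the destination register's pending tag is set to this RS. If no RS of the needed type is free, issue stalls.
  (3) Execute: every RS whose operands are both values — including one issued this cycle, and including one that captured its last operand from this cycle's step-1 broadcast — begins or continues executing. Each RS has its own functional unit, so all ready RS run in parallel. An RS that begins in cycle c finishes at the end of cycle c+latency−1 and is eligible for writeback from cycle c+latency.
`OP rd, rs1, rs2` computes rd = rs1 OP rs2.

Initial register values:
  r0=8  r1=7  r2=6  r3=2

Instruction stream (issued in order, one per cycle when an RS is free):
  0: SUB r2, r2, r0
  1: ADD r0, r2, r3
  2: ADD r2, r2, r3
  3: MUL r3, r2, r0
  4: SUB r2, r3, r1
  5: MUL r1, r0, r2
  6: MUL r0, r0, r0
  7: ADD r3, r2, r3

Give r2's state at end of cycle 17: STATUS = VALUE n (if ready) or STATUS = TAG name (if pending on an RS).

STATUS = VALUE -7

c1: issue SUB r2<-Add1 | r0:8,r1:7,r2:Add1,r3:2
c2: issue ADD r0<-Add2 | r0:Add2,r1:7,r2:Add1,r3:2
c3: CDB Add1=-2; issue ADD r2<-Add1 | r0:Add2,r1:7,r2:Add1,r3:2
c4: issue MUL r3<-Mul1 | r0:Add2,r1:7,r2:Add1,r3:Mul1
c5: CDB Add1=0; issue SUB r2<-Add1 | r0:Add2,r1:7,r2:Add1,r3:Mul1
c6: CDB Add2=0; issue MUL r1<-Mul2 | r0:0,r1:Mul2,r2:Add1,r3:Mul1
c7: stall | r0:0,r1:Mul2,r2:Add1,r3:Mul1
c8: stall | r0:0,r1:Mul2,r2:Add1,r3:Mul1
c9: stall | r0:0,r1:Mul2,r2:Add1,r3:Mul1
c10: stall | r0:0,r1:Mul2,r2:Add1,r3:Mul1
c11: CDB Mul1=0; issue MUL r0<-Mul1 | r0:Mul1,r1:Mul2,r2:Add1,r3:0
c12: issue ADD r3<-Add2 | r0:Mul1,r1:Mul2,r2:Add1,r3:Add2
c13: CDB Add1=-7 | r0:Mul1,r1:Mul2,r2:-7,r3:Add2
c14: - | r0:Mul1,r1:Mul2,r2:-7,r3:Add2
c15: CDB Add2=-7 | r0:Mul1,r1:Mul2,r2:-7,r3:-7
c16: CDB Mul1=0 | r0:0,r1:Mul2,r2:-7,r3:-7
c17: - | r0:0,r1:Mul2,r2:-7,r3:-7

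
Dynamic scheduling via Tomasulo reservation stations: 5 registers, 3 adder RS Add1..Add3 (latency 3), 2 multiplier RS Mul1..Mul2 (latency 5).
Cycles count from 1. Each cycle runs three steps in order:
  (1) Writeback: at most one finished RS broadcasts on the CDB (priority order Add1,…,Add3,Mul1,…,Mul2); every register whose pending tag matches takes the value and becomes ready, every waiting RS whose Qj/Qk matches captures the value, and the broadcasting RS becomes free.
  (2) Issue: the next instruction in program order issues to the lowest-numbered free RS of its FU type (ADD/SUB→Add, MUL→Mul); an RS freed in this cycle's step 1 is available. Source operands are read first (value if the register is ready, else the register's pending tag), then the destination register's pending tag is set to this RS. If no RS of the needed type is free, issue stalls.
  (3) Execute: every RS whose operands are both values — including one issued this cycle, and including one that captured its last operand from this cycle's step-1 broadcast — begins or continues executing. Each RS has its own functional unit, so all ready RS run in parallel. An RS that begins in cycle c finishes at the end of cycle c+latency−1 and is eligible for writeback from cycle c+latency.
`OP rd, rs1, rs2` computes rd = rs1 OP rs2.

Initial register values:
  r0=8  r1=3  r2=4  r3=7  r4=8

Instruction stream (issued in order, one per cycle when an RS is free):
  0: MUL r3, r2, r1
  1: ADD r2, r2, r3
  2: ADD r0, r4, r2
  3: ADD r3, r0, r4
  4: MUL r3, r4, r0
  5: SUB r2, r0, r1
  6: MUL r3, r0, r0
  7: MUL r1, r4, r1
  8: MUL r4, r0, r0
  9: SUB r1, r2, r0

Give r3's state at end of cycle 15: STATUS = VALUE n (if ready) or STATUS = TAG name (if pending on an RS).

c1: issue MUL r3<-Mul1 | r0:8,r1:3,r2:4,r3:Mul1,r4:8
c2: issue ADD r2<-Add1 | r0:8,r1:3,r2:Add1,r3:Mul1,r4:8
c3: issue ADD r0<-Add2 | r0:Add2,r1:3,r2:Add1,r3:Mul1,r4:8
c4: issue ADD r3<-Add3 | r0:Add2,r1:3,r2:Add1,r3:Add3,r4:8
c5: issue MUL r3<-Mul2 | r0:Add2,r1:3,r2:Add1,r3:Mul2,r4:8
c6: CDB Mul1=12; stall | r0:Add2,r1:3,r2:Add1,r3:Mul2,r4:8
c7: stall | r0:Add2,r1:3,r2:Add1,r3:Mul2,r4:8
c8: stall | r0:Add2,r1:3,r2:Add1,r3:Mul2,r4:8
c9: CDB Add1=16; issue SUB r2<-Add1 | r0:Add2,r1:3,r2:Add1,r3:Mul2,r4:8
c10: issue MUL r3<-Mul1 | r0:Add2,r1:3,r2:Add1,r3:Mul1,r4:8
c11: stall | r0:Add2,r1:3,r2:Add1,r3:Mul1,r4:8
c12: CDB Add2=24; stall | r0:24,r1:3,r2:Add1,r3:Mul1,r4:8
c13: stall | r0:24,r1:3,r2:Add1,r3:Mul1,r4:8
c14: stall | r0:24,r1:3,r2:Add1,r3:Mul1,r4:8
c15: CDB Add1=21; stall | r0:24,r1:3,r2:21,r3:Mul1,r4:8

STATUS = TAG Mul1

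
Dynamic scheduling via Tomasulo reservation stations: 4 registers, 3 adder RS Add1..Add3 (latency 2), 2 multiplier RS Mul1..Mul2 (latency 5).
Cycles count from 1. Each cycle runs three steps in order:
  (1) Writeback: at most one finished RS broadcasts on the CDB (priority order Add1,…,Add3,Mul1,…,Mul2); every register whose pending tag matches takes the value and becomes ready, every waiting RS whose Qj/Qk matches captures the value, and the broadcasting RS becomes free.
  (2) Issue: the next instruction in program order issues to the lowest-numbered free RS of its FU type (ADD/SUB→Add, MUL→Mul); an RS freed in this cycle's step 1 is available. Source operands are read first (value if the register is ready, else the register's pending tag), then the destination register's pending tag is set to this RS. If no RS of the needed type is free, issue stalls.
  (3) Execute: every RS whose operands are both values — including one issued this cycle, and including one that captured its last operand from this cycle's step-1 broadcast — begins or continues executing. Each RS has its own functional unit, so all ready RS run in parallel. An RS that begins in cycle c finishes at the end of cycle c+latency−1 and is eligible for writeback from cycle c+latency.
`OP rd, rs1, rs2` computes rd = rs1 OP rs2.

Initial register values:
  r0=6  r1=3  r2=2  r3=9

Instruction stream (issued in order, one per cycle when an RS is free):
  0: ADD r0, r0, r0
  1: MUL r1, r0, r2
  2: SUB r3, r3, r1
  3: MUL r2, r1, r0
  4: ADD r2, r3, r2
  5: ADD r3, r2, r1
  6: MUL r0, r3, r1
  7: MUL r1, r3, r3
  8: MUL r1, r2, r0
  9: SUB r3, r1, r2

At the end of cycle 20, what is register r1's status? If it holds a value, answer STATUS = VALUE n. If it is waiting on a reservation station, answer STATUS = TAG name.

  c1: issue ADD r0<-Add1  regs: r0:Add1,r1:3,r2:2,r3:9
  c2: issue MUL r1<-Mul1  regs: r0:Add1,r1:Mul1,r2:2,r3:9
  c3: CDB Add1=12; issue SUB r3<-Add1  regs: r0:12,r1:Mul1,r2:2,r3:Add1
  c4: issue MUL r2<-Mul2  regs: r0:12,r1:Mul1,r2:Mul2,r3:Add1
  c5: issue ADD r2<-Add2  regs: r0:12,r1:Mul1,r2:Add2,r3:Add1
  c6: issue ADD r3<-Add3  regs: r0:12,r1:Mul1,r2:Add2,r3:Add3
  c7: stall  regs: r0:12,r1:Mul1,r2:Add2,r3:Add3
  c8: CDB Mul1=24; issue MUL r0<-Mul1  regs: r0:Mul1,r1:24,r2:Add2,r3:Add3
  c9: stall  regs: r0:Mul1,r1:24,r2:Add2,r3:Add3
  c10: CDB Add1=-15; stall  regs: r0:Mul1,r1:24,r2:Add2,r3:Add3
  c11: stall  regs: r0:Mul1,r1:24,r2:Add2,r3:Add3
  c12: stall  regs: r0:Mul1,r1:24,r2:Add2,r3:Add3
  c13: CDB Mul2=288; issue MUL r1<-Mul2  regs: r0:Mul1,r1:Mul2,r2:Add2,r3:Add3
  c14: stall  regs: r0:Mul1,r1:Mul2,r2:Add2,r3:Add3
  c15: CDB Add2=273; stall  regs: r0:Mul1,r1:Mul2,r2:273,r3:Add3
  c16: stall  regs: r0:Mul1,r1:Mul2,r2:273,r3:Add3
  c17: CDB Add3=297; stall  regs: r0:Mul1,r1:Mul2,r2:273,r3:297
  c18: stall  regs: r0:Mul1,r1:Mul2,r2:273,r3:297
  c19: stall  regs: r0:Mul1,r1:Mul2,r2:273,r3:297
  c20: stall  regs: r0:Mul1,r1:Mul2,r2:273,r3:297

STATUS = TAG Mul2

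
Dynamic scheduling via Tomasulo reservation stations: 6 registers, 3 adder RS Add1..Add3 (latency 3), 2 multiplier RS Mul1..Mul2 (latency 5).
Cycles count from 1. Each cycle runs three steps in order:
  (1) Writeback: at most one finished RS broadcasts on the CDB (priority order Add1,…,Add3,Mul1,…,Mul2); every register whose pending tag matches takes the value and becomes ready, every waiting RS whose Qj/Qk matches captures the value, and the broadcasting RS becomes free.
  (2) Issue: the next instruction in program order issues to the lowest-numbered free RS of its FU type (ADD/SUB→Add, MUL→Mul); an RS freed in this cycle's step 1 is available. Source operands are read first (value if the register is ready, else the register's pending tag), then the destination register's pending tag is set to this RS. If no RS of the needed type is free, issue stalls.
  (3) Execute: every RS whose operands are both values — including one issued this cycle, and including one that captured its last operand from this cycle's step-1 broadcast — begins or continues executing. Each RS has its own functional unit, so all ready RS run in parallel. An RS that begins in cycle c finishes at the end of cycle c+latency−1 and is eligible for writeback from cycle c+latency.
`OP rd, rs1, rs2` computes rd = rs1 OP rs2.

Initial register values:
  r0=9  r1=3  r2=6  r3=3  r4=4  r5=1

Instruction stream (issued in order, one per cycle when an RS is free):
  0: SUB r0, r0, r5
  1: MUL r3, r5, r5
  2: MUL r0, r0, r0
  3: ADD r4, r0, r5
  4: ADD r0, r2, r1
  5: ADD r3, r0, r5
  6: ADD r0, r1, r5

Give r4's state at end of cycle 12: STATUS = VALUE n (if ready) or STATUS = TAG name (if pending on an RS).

STATUS = VALUE 65

c1: issue SUB r0<-Add1 | r0:Add1,r1:3,r2:6,r3:3,r4:4,r5:1
c2: issue MUL r3<-Mul1 | r0:Add1,r1:3,r2:6,r3:Mul1,r4:4,r5:1
c3: issue MUL r0<-Mul2 | r0:Mul2,r1:3,r2:6,r3:Mul1,r4:4,r5:1
c4: CDB Add1=8; issue ADD r4<-Add1 | r0:Mul2,r1:3,r2:6,r3:Mul1,r4:Add1,r5:1
c5: issue ADD r0<-Add2 | r0:Add2,r1:3,r2:6,r3:Mul1,r4:Add1,r5:1
c6: issue ADD r3<-Add3 | r0:Add2,r1:3,r2:6,r3:Add3,r4:Add1,r5:1
c7: CDB Mul1=1; stall | r0:Add2,r1:3,r2:6,r3:Add3,r4:Add1,r5:1
c8: CDB Add2=9; issue ADD r0<-Add2 | r0:Add2,r1:3,r2:6,r3:Add3,r4:Add1,r5:1
c9: CDB Mul2=64 | r0:Add2,r1:3,r2:6,r3:Add3,r4:Add1,r5:1
c10: - | r0:Add2,r1:3,r2:6,r3:Add3,r4:Add1,r5:1
c11: CDB Add2=4 | r0:4,r1:3,r2:6,r3:Add3,r4:Add1,r5:1
c12: CDB Add1=65 | r0:4,r1:3,r2:6,r3:Add3,r4:65,r5:1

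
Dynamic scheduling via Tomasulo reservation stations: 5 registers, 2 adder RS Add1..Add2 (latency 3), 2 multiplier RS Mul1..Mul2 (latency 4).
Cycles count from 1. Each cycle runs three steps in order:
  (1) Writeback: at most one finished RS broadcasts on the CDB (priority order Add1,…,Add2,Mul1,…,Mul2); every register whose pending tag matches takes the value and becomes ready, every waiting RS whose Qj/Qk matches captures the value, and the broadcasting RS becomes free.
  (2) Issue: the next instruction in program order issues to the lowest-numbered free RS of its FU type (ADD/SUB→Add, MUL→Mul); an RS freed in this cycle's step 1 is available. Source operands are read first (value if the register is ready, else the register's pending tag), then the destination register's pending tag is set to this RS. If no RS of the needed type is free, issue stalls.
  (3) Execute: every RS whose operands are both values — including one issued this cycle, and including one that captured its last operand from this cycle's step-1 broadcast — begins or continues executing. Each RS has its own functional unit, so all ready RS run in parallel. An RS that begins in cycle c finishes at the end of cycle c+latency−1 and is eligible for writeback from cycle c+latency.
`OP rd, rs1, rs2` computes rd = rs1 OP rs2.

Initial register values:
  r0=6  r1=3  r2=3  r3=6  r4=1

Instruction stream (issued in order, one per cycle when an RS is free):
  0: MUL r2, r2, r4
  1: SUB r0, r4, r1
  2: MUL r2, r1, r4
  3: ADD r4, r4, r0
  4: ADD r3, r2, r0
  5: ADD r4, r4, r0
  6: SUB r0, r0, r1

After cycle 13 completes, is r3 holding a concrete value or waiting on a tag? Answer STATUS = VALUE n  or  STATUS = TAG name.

STATUS = VALUE 1

c1: issue MUL r2<-Mul1 | r0:6,r1:3,r2:Mul1,r3:6,r4:1
c2: issue SUB r0<-Add1 | r0:Add1,r1:3,r2:Mul1,r3:6,r4:1
c3: issue MUL r2<-Mul2 | r0:Add1,r1:3,r2:Mul2,r3:6,r4:1
c4: issue ADD r4<-Add2 | r0:Add1,r1:3,r2:Mul2,r3:6,r4:Add2
c5: CDB Add1=-2; issue ADD r3<-Add1 | r0:-2,r1:3,r2:Mul2,r3:Add1,r4:Add2
c6: CDB Mul1=3; stall | r0:-2,r1:3,r2:Mul2,r3:Add1,r4:Add2
c7: CDB Mul2=3; stall | r0:-2,r1:3,r2:3,r3:Add1,r4:Add2
c8: CDB Add2=-1; issue ADD r4<-Add2 | r0:-2,r1:3,r2:3,r3:Add1,r4:Add2
c9: stall | r0:-2,r1:3,r2:3,r3:Add1,r4:Add2
c10: CDB Add1=1; issue SUB r0<-Add1 | r0:Add1,r1:3,r2:3,r3:1,r4:Add2
c11: CDB Add2=-3 | r0:Add1,r1:3,r2:3,r3:1,r4:-3
c12: - | r0:Add1,r1:3,r2:3,r3:1,r4:-3
c13: CDB Add1=-5 | r0:-5,r1:3,r2:3,r3:1,r4:-3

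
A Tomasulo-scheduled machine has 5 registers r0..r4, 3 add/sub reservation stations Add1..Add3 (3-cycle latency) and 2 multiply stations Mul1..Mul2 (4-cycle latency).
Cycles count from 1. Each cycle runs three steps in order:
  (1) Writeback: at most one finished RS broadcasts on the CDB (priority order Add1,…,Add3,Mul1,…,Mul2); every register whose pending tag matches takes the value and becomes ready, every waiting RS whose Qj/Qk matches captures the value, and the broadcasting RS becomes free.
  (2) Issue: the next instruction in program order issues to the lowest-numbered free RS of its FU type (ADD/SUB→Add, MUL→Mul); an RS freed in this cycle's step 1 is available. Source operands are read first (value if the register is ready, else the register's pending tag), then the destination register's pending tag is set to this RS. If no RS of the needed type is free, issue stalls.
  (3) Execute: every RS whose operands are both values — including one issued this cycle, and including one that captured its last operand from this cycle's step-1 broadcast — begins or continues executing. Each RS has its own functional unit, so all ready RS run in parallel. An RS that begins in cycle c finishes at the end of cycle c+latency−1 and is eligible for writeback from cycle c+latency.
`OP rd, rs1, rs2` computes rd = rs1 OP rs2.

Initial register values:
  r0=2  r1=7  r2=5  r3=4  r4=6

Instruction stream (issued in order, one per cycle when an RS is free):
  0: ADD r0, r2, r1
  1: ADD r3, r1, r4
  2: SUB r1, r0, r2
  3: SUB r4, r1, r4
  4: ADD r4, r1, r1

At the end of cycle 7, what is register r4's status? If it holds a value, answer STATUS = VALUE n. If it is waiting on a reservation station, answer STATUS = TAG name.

STATUS = TAG Add2

cycle 1: issue ADD r0<-Add1 // r0:Add1,r1:7,r2:5,r3:4,r4:6
cycle 2: issue ADD r3<-Add2 // r0:Add1,r1:7,r2:5,r3:Add2,r4:6
cycle 3: issue SUB r1<-Add3 // r0:Add1,r1:Add3,r2:5,r3:Add2,r4:6
cycle 4: CDB Add1=12; issue SUB r4<-Add1 // r0:12,r1:Add3,r2:5,r3:Add2,r4:Add1
cycle 5: CDB Add2=13; issue ADD r4<-Add2 // r0:12,r1:Add3,r2:5,r3:13,r4:Add2
cycle 6: - // r0:12,r1:Add3,r2:5,r3:13,r4:Add2
cycle 7: CDB Add3=7 // r0:12,r1:7,r2:5,r3:13,r4:Add2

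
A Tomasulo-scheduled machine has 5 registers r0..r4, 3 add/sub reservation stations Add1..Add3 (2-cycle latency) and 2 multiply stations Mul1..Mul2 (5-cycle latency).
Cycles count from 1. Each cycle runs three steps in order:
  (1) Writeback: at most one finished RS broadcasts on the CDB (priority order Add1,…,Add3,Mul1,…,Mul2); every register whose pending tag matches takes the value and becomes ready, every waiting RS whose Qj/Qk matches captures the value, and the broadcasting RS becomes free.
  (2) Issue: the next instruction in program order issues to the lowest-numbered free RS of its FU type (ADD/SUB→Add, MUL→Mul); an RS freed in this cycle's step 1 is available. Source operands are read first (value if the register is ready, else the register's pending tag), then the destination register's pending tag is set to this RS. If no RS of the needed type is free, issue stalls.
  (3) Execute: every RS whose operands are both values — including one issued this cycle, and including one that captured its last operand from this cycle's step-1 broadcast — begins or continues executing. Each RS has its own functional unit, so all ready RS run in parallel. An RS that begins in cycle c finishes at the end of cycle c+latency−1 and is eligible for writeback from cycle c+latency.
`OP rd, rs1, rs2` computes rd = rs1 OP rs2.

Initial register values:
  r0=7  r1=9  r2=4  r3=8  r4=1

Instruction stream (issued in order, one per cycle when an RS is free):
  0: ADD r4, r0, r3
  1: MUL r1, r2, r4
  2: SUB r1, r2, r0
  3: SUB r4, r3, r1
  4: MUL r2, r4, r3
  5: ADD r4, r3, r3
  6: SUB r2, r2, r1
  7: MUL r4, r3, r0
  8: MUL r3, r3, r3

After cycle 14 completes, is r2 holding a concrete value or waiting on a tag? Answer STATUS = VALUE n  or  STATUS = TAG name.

STATUS = VALUE 91

c1: issue ADD r4<-Add1 | r0:7,r1:9,r2:4,r3:8,r4:Add1
c2: issue MUL r1<-Mul1 | r0:7,r1:Mul1,r2:4,r3:8,r4:Add1
c3: CDB Add1=15; issue SUB r1<-Add1 | r0:7,r1:Add1,r2:4,r3:8,r4:15
c4: issue SUB r4<-Add2 | r0:7,r1:Add1,r2:4,r3:8,r4:Add2
c5: CDB Add1=-3; issue MUL r2<-Mul2 | r0:7,r1:-3,r2:Mul2,r3:8,r4:Add2
c6: issue ADD r4<-Add1 | r0:7,r1:-3,r2:Mul2,r3:8,r4:Add1
c7: CDB Add2=11; issue SUB r2<-Add2 | r0:7,r1:-3,r2:Add2,r3:8,r4:Add1
c8: CDB Add1=16; stall | r0:7,r1:-3,r2:Add2,r3:8,r4:16
c9: CDB Mul1=60; issue MUL r4<-Mul1 | r0:7,r1:-3,r2:Add2,r3:8,r4:Mul1
c10: stall | r0:7,r1:-3,r2:Add2,r3:8,r4:Mul1
c11: stall | r0:7,r1:-3,r2:Add2,r3:8,r4:Mul1
c12: CDB Mul2=88; issue MUL r3<-Mul2 | r0:7,r1:-3,r2:Add2,r3:Mul2,r4:Mul1
c13: - | r0:7,r1:-3,r2:Add2,r3:Mul2,r4:Mul1
c14: CDB Add2=91 | r0:7,r1:-3,r2:91,r3:Mul2,r4:Mul1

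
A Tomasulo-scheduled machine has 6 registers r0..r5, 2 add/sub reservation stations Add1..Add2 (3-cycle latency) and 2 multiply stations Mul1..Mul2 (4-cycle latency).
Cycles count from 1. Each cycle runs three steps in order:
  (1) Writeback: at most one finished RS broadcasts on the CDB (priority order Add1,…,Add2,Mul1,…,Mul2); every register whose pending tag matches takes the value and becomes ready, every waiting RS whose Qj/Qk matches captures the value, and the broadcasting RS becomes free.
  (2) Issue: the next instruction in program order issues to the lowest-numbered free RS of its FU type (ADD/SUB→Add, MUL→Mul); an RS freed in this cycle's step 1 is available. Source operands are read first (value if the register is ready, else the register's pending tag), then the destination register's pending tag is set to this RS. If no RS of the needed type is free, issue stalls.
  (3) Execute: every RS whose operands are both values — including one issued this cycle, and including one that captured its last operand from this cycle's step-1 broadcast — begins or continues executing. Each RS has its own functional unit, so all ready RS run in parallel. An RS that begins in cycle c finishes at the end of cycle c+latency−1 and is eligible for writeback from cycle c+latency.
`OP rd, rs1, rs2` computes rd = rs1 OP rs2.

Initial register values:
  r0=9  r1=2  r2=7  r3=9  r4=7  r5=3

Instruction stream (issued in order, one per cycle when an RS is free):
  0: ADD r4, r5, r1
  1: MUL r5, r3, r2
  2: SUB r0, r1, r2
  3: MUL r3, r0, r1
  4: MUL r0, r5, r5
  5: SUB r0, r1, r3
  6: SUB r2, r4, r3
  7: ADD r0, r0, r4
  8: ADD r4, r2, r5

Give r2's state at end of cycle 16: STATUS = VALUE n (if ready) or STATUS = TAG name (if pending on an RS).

STATUS = VALUE 15

cycle 1: issue ADD r4<-Add1 // r0:9,r1:2,r2:7,r3:9,r4:Add1,r5:3
cycle 2: issue MUL r5<-Mul1 // r0:9,r1:2,r2:7,r3:9,r4:Add1,r5:Mul1
cycle 3: issue SUB r0<-Add2 // r0:Add2,r1:2,r2:7,r3:9,r4:Add1,r5:Mul1
cycle 4: CDB Add1=5; issue MUL r3<-Mul2 // r0:Add2,r1:2,r2:7,r3:Mul2,r4:5,r5:Mul1
cycle 5: stall // r0:Add2,r1:2,r2:7,r3:Mul2,r4:5,r5:Mul1
cycle 6: CDB Add2=-5; stall // r0:-5,r1:2,r2:7,r3:Mul2,r4:5,r5:Mul1
cycle 7: CDB Mul1=63; issue MUL r0<-Mul1 // r0:Mul1,r1:2,r2:7,r3:Mul2,r4:5,r5:63
cycle 8: issue SUB r0<-Add1 // r0:Add1,r1:2,r2:7,r3:Mul2,r4:5,r5:63
cycle 9: issue SUB r2<-Add2 // r0:Add1,r1:2,r2:Add2,r3:Mul2,r4:5,r5:63
cycle 10: CDB Mul2=-10; stall // r0:Add1,r1:2,r2:Add2,r3:-10,r4:5,r5:63
cycle 11: CDB Mul1=3969; stall // r0:Add1,r1:2,r2:Add2,r3:-10,r4:5,r5:63
cycle 12: stall // r0:Add1,r1:2,r2:Add2,r3:-10,r4:5,r5:63
cycle 13: CDB Add1=12; issue ADD r0<-Add1 // r0:Add1,r1:2,r2:Add2,r3:-10,r4:5,r5:63
cycle 14: CDB Add2=15; issue ADD r4<-Add2 // r0:Add1,r1:2,r2:15,r3:-10,r4:Add2,r5:63
cycle 15: - // r0:Add1,r1:2,r2:15,r3:-10,r4:Add2,r5:63
cycle 16: CDB Add1=17 // r0:17,r1:2,r2:15,r3:-10,r4:Add2,r5:63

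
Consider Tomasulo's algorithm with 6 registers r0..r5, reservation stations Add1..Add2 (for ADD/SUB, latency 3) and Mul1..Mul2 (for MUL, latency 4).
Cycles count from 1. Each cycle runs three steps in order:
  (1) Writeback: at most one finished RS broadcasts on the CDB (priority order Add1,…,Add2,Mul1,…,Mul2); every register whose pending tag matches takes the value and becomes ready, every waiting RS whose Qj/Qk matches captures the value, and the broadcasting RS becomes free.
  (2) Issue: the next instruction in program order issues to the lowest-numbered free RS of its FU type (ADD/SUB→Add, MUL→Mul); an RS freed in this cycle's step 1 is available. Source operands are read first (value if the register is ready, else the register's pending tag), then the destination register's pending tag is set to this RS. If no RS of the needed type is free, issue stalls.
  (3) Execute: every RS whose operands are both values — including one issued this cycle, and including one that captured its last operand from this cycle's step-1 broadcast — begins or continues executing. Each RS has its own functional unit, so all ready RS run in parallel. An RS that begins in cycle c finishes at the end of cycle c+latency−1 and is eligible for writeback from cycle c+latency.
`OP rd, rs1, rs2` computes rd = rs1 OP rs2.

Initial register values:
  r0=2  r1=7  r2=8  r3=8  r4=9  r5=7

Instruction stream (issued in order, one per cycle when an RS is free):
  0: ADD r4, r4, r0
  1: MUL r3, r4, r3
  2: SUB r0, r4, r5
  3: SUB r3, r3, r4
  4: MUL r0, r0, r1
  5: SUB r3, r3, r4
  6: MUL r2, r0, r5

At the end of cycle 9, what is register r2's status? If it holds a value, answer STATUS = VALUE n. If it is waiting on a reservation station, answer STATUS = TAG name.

STATUS = TAG Mul1

  c1: issue ADD r4<-Add1  regs: r0:2,r1:7,r2:8,r3:8,r4:Add1,r5:7
  c2: issue MUL r3<-Mul1  regs: r0:2,r1:7,r2:8,r3:Mul1,r4:Add1,r5:7
  c3: issue SUB r0<-Add2  regs: r0:Add2,r1:7,r2:8,r3:Mul1,r4:Add1,r5:7
  c4: CDB Add1=11; issue SUB r3<-Add1  regs: r0:Add2,r1:7,r2:8,r3:Add1,r4:11,r5:7
  c5: issue MUL r0<-Mul2  regs: r0:Mul2,r1:7,r2:8,r3:Add1,r4:11,r5:7
  c6: stall  regs: r0:Mul2,r1:7,r2:8,r3:Add1,r4:11,r5:7
  c7: CDB Add2=4; issue SUB r3<-Add2  regs: r0:Mul2,r1:7,r2:8,r3:Add2,r4:11,r5:7
  c8: CDB Mul1=88; issue MUL r2<-Mul1  regs: r0:Mul2,r1:7,r2:Mul1,r3:Add2,r4:11,r5:7
  c9: -  regs: r0:Mul2,r1:7,r2:Mul1,r3:Add2,r4:11,r5:7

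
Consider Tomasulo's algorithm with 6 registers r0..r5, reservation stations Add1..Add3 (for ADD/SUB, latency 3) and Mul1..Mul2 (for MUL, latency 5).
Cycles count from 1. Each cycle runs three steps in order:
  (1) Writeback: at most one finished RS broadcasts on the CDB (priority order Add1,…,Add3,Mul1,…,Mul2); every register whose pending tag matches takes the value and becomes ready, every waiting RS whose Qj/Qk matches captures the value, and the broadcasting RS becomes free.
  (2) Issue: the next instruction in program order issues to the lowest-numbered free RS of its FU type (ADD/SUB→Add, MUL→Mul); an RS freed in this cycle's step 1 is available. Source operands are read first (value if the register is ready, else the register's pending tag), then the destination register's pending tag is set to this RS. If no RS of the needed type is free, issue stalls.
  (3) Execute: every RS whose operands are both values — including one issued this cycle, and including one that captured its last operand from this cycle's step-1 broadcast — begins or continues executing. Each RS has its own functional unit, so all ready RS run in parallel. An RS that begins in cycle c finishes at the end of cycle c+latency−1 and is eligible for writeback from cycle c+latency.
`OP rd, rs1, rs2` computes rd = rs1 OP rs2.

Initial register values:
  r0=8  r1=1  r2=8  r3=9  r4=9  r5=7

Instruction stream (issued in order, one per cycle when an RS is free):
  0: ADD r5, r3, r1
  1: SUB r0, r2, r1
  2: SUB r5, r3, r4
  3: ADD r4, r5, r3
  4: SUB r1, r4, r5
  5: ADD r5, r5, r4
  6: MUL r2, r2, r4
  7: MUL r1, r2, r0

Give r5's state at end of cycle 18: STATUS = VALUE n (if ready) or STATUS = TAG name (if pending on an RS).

STATUS = VALUE 9

  c1: issue ADD r5<-Add1  regs: r0:8,r1:1,r2:8,r3:9,r4:9,r5:Add1
  c2: issue SUB r0<-Add2  regs: r0:Add2,r1:1,r2:8,r3:9,r4:9,r5:Add1
  c3: issue SUB r5<-Add3  regs: r0:Add2,r1:1,r2:8,r3:9,r4:9,r5:Add3
  c4: CDB Add1=10; issue ADD r4<-Add1  regs: r0:Add2,r1:1,r2:8,r3:9,r4:Add1,r5:Add3
  c5: CDB Add2=7; issue SUB r1<-Add2  regs: r0:7,r1:Add2,r2:8,r3:9,r4:Add1,r5:Add3
  c6: CDB Add3=0; issue ADD r5<-Add3  regs: r0:7,r1:Add2,r2:8,r3:9,r4:Add1,r5:Add3
  c7: issue MUL r2<-Mul1  regs: r0:7,r1:Add2,r2:Mul1,r3:9,r4:Add1,r5:Add3
  c8: issue MUL r1<-Mul2  regs: r0:7,r1:Mul2,r2:Mul1,r3:9,r4:Add1,r5:Add3
  c9: CDB Add1=9  regs: r0:7,r1:Mul2,r2:Mul1,r3:9,r4:9,r5:Add3
  c10: -  regs: r0:7,r1:Mul2,r2:Mul1,r3:9,r4:9,r5:Add3
  c11: -  regs: r0:7,r1:Mul2,r2:Mul1,r3:9,r4:9,r5:Add3
  c12: CDB Add2=9  regs: r0:7,r1:Mul2,r2:Mul1,r3:9,r4:9,r5:Add3
  c13: CDB Add3=9  regs: r0:7,r1:Mul2,r2:Mul1,r3:9,r4:9,r5:9
  c14: CDB Mul1=72  regs: r0:7,r1:Mul2,r2:72,r3:9,r4:9,r5:9
  c15: -  regs: r0:7,r1:Mul2,r2:72,r3:9,r4:9,r5:9
  c16: -  regs: r0:7,r1:Mul2,r2:72,r3:9,r4:9,r5:9
  c17: -  regs: r0:7,r1:Mul2,r2:72,r3:9,r4:9,r5:9
  c18: -  regs: r0:7,r1:Mul2,r2:72,r3:9,r4:9,r5:9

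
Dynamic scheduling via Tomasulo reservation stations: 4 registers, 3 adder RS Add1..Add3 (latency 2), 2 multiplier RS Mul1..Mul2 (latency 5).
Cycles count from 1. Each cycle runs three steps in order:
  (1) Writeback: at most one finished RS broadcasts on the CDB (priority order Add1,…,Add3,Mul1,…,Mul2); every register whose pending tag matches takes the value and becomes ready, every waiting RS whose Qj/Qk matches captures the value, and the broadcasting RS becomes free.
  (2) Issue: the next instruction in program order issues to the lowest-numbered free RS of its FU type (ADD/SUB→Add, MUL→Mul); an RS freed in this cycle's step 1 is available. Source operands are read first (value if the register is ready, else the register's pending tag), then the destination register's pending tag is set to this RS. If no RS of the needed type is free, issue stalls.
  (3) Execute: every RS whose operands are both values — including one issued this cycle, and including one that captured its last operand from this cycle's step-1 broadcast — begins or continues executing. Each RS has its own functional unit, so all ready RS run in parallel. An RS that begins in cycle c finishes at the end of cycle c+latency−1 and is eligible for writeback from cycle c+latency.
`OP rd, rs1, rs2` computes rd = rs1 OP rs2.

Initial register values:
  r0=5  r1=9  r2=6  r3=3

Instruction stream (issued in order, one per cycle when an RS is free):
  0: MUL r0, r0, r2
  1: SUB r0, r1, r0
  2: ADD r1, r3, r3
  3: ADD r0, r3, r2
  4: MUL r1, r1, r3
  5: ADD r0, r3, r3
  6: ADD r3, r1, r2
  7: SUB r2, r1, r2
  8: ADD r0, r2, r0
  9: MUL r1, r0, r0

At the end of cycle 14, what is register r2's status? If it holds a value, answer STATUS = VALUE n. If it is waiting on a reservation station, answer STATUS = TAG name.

STATUS = VALUE 12

cycle 1: issue MUL r0<-Mul1 // r0:Mul1,r1:9,r2:6,r3:3
cycle 2: issue SUB r0<-Add1 // r0:Add1,r1:9,r2:6,r3:3
cycle 3: issue ADD r1<-Add2 // r0:Add1,r1:Add2,r2:6,r3:3
cycle 4: issue ADD r0<-Add3 // r0:Add3,r1:Add2,r2:6,r3:3
cycle 5: CDB Add2=6; issue MUL r1<-Mul2 // r0:Add3,r1:Mul2,r2:6,r3:3
cycle 6: CDB Add3=9; issue ADD r0<-Add2 // r0:Add2,r1:Mul2,r2:6,r3:3
cycle 7: CDB Mul1=30; issue ADD r3<-Add3 // r0:Add2,r1:Mul2,r2:6,r3:Add3
cycle 8: CDB Add2=6; issue SUB r2<-Add2 // r0:6,r1:Mul2,r2:Add2,r3:Add3
cycle 9: CDB Add1=-21; issue ADD r0<-Add1 // r0:Add1,r1:Mul2,r2:Add2,r3:Add3
cycle 10: CDB Mul2=18; issue MUL r1<-Mul1 // r0:Add1,r1:Mul1,r2:Add2,r3:Add3
cycle 11: - // r0:Add1,r1:Mul1,r2:Add2,r3:Add3
cycle 12: CDB Add2=12 // r0:Add1,r1:Mul1,r2:12,r3:Add3
cycle 13: CDB Add3=24 // r0:Add1,r1:Mul1,r2:12,r3:24
cycle 14: CDB Add1=18 // r0:18,r1:Mul1,r2:12,r3:24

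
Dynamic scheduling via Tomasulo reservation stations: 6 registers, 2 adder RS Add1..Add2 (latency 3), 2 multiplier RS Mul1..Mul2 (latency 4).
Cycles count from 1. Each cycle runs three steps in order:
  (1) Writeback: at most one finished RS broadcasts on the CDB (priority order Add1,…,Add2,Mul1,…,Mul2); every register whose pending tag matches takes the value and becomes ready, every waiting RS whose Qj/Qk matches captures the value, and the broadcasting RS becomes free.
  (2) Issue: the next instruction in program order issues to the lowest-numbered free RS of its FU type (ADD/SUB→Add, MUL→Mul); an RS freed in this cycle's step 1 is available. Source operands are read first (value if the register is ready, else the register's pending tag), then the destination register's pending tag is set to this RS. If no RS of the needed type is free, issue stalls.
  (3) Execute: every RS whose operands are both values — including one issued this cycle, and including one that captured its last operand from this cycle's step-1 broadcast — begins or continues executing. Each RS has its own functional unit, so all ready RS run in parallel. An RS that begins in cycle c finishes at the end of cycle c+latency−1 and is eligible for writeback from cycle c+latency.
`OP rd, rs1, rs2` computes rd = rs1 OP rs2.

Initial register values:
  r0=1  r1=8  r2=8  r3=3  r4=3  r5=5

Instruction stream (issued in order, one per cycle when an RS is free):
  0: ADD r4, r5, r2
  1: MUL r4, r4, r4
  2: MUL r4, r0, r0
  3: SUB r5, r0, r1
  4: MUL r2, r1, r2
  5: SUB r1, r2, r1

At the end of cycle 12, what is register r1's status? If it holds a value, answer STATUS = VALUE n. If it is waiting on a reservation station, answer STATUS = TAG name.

STATUS = TAG Add1

c1: issue ADD r4<-Add1 | r0:1,r1:8,r2:8,r3:3,r4:Add1,r5:5
c2: issue MUL r4<-Mul1 | r0:1,r1:8,r2:8,r3:3,r4:Mul1,r5:5
c3: issue MUL r4<-Mul2 | r0:1,r1:8,r2:8,r3:3,r4:Mul2,r5:5
c4: CDB Add1=13; issue SUB r5<-Add1 | r0:1,r1:8,r2:8,r3:3,r4:Mul2,r5:Add1
c5: stall | r0:1,r1:8,r2:8,r3:3,r4:Mul2,r5:Add1
c6: stall | r0:1,r1:8,r2:8,r3:3,r4:Mul2,r5:Add1
c7: CDB Add1=-7; stall | r0:1,r1:8,r2:8,r3:3,r4:Mul2,r5:-7
c8: CDB Mul1=169; issue MUL r2<-Mul1 | r0:1,r1:8,r2:Mul1,r3:3,r4:Mul2,r5:-7
c9: CDB Mul2=1; issue SUB r1<-Add1 | r0:1,r1:Add1,r2:Mul1,r3:3,r4:1,r5:-7
c10: - | r0:1,r1:Add1,r2:Mul1,r3:3,r4:1,r5:-7
c11: - | r0:1,r1:Add1,r2:Mul1,r3:3,r4:1,r5:-7
c12: CDB Mul1=64 | r0:1,r1:Add1,r2:64,r3:3,r4:1,r5:-7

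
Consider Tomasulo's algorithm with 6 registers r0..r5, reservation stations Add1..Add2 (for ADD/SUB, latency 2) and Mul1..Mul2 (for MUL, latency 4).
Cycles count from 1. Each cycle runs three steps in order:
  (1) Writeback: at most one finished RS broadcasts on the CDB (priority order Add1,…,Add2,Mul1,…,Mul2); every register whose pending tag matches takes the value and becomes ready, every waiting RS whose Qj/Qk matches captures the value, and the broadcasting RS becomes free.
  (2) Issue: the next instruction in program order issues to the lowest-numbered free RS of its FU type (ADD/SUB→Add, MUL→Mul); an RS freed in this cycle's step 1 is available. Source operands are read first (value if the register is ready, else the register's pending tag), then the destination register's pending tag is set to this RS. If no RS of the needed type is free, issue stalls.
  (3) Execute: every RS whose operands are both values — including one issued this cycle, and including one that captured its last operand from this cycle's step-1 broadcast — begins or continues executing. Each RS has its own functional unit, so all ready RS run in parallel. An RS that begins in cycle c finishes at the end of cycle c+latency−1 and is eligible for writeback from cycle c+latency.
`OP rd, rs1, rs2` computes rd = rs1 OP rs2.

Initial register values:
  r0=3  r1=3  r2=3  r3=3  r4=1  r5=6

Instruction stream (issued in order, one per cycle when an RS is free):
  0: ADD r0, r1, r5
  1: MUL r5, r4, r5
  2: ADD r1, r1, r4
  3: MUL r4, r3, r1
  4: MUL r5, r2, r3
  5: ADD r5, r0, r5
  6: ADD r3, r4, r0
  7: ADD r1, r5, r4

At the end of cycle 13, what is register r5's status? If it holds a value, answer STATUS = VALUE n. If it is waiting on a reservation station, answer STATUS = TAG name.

  c1: issue ADD r0<-Add1  regs: r0:Add1,r1:3,r2:3,r3:3,r4:1,r5:6
  c2: issue MUL r5<-Mul1  regs: r0:Add1,r1:3,r2:3,r3:3,r4:1,r5:Mul1
  c3: CDB Add1=9; issue ADD r1<-Add1  regs: r0:9,r1:Add1,r2:3,r3:3,r4:1,r5:Mul1
  c4: issue MUL r4<-Mul2  regs: r0:9,r1:Add1,r2:3,r3:3,r4:Mul2,r5:Mul1
  c5: CDB Add1=4; stall  regs: r0:9,r1:4,r2:3,r3:3,r4:Mul2,r5:Mul1
  c6: CDB Mul1=6; issue MUL r5<-Mul1  regs: r0:9,r1:4,r2:3,r3:3,r4:Mul2,r5:Mul1
  c7: issue ADD r5<-Add1  regs: r0:9,r1:4,r2:3,r3:3,r4:Mul2,r5:Add1
  c8: issue ADD r3<-Add2  regs: r0:9,r1:4,r2:3,r3:Add2,r4:Mul2,r5:Add1
  c9: CDB Mul2=12; stall  regs: r0:9,r1:4,r2:3,r3:Add2,r4:12,r5:Add1
  c10: CDB Mul1=9; stall  regs: r0:9,r1:4,r2:3,r3:Add2,r4:12,r5:Add1
  c11: CDB Add2=21; issue ADD r1<-Add2  regs: r0:9,r1:Add2,r2:3,r3:21,r4:12,r5:Add1
  c12: CDB Add1=18  regs: r0:9,r1:Add2,r2:3,r3:21,r4:12,r5:18
  c13: -  regs: r0:9,r1:Add2,r2:3,r3:21,r4:12,r5:18

STATUS = VALUE 18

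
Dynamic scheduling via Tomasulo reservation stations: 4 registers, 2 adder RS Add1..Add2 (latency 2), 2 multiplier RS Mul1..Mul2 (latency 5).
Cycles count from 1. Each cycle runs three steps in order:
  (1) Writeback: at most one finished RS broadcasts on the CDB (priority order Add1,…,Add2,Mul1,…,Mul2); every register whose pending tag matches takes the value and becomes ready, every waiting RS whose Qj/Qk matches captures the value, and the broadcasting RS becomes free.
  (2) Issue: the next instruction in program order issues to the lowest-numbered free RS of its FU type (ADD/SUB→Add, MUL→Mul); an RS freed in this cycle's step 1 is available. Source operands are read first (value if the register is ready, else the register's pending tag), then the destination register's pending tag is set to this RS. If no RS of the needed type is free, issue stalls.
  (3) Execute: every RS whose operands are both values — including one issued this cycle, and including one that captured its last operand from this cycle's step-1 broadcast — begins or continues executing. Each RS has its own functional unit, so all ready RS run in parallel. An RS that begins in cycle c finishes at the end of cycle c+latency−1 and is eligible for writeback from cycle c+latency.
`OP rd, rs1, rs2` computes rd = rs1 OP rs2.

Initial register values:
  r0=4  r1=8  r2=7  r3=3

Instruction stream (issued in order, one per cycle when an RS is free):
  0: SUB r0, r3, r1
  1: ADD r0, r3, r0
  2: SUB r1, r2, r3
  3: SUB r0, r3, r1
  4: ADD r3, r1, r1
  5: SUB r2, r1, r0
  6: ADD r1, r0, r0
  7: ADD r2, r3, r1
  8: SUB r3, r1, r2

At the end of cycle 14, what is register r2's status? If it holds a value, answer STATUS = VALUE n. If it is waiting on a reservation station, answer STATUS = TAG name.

cycle 1: issue SUB r0<-Add1 // r0:Add1,r1:8,r2:7,r3:3
cycle 2: issue ADD r0<-Add2 // r0:Add2,r1:8,r2:7,r3:3
cycle 3: CDB Add1=-5; issue SUB r1<-Add1 // r0:Add2,r1:Add1,r2:7,r3:3
cycle 4: stall // r0:Add2,r1:Add1,r2:7,r3:3
cycle 5: CDB Add1=4; issue SUB r0<-Add1 // r0:Add1,r1:4,r2:7,r3:3
cycle 6: CDB Add2=-2; issue ADD r3<-Add2 // r0:Add1,r1:4,r2:7,r3:Add2
cycle 7: CDB Add1=-1; issue SUB r2<-Add1 // r0:-1,r1:4,r2:Add1,r3:Add2
cycle 8: CDB Add2=8; issue ADD r1<-Add2 // r0:-1,r1:Add2,r2:Add1,r3:8
cycle 9: CDB Add1=5; issue ADD r2<-Add1 // r0:-1,r1:Add2,r2:Add1,r3:8
cycle 10: CDB Add2=-2; issue SUB r3<-Add2 // r0:-1,r1:-2,r2:Add1,r3:Add2
cycle 11: - // r0:-1,r1:-2,r2:Add1,r3:Add2
cycle 12: CDB Add1=6 // r0:-1,r1:-2,r2:6,r3:Add2
cycle 13: - // r0:-1,r1:-2,r2:6,r3:Add2
cycle 14: CDB Add2=-8 // r0:-1,r1:-2,r2:6,r3:-8

STATUS = VALUE 6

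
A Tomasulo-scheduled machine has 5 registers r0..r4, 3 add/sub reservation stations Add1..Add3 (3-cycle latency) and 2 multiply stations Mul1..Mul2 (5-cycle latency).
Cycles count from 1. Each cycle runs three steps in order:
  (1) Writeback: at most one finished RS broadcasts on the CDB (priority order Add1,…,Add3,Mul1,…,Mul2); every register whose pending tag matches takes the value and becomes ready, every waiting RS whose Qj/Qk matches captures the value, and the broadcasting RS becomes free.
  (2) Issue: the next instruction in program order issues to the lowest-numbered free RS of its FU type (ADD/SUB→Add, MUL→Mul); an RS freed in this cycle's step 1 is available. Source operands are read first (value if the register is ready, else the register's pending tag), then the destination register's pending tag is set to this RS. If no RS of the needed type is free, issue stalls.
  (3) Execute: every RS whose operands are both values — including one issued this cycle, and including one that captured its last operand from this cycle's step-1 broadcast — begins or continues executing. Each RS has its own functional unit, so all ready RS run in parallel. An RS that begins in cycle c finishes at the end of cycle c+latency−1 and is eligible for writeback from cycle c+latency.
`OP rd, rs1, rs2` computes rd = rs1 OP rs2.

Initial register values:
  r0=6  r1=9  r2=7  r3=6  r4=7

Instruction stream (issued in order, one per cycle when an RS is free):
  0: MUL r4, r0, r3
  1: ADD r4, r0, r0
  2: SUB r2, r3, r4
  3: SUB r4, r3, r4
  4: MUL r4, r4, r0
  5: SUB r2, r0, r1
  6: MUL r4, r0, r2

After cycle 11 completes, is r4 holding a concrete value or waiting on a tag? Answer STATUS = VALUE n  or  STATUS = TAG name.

cycle 1: issue MUL r4<-Mul1 // r0:6,r1:9,r2:7,r3:6,r4:Mul1
cycle 2: issue ADD r4<-Add1 // r0:6,r1:9,r2:7,r3:6,r4:Add1
cycle 3: issue SUB r2<-Add2 // r0:6,r1:9,r2:Add2,r3:6,r4:Add1
cycle 4: issue SUB r4<-Add3 // r0:6,r1:9,r2:Add2,r3:6,r4:Add3
cycle 5: CDB Add1=12; issue MUL r4<-Mul2 // r0:6,r1:9,r2:Add2,r3:6,r4:Mul2
cycle 6: CDB Mul1=36; issue SUB r2<-Add1 // r0:6,r1:9,r2:Add1,r3:6,r4:Mul2
cycle 7: issue MUL r4<-Mul1 // r0:6,r1:9,r2:Add1,r3:6,r4:Mul1
cycle 8: CDB Add2=-6 // r0:6,r1:9,r2:Add1,r3:6,r4:Mul1
cycle 9: CDB Add1=-3 // r0:6,r1:9,r2:-3,r3:6,r4:Mul1
cycle 10: CDB Add3=-6 // r0:6,r1:9,r2:-3,r3:6,r4:Mul1
cycle 11: - // r0:6,r1:9,r2:-3,r3:6,r4:Mul1

STATUS = TAG Mul1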